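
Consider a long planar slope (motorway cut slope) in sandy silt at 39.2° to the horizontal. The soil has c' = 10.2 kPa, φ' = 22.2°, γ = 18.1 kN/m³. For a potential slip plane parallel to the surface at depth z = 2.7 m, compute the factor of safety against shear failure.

For an infinite slope with a slip plane parallel to the surface (no pore pressure): FS = [c' + γz cos²β tanφ'] / [γz sinβ cosβ].
γz = 18.1·2.7 = 48.87 kN/m²
Numerator = 10.2 + 48.87·cos²39.2°·tan22.2° = 10.2 + 48.87·0.6005·0.4081 = 22.177 kPa
Denominator = 48.87·sin39.2°·cos39.2° = 48.87·0.6320·0.7749 = 23.936 kPa
FS = 22.177 / 23.936 = 0.927

FS = 0.93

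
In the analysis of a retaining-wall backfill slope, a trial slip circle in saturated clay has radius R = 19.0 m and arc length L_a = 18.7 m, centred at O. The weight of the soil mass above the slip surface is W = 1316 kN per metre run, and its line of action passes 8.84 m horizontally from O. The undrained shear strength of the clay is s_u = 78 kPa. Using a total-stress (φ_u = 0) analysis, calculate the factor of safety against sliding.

Taking moments about the centre O, the resisting moment is provided by the undrained shear strength acting along the arc:
M_R = s_u·L_a·R = 78·18.70·19.0 = 27713.4 kN·m/m
M_D = W·d = 1316·8.84 = 11633.4 kN·m/m
FS = M_R / M_D = 27713.4 / 11633.4 = 2.382

FS = 2.38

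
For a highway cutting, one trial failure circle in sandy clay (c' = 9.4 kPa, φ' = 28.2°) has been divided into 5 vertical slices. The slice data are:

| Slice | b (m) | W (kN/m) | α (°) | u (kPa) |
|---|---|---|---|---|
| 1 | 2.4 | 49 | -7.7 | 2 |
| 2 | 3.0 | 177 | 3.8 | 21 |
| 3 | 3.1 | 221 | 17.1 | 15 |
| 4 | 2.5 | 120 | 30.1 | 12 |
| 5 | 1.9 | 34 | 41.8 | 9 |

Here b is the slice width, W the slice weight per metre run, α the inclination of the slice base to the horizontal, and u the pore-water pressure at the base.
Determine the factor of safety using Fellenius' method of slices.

FS = 2.24

Ordinary method of slices: FS = Σ[c'·Δl_i + (W_i cosα_i − u_i·Δl_i)·tanφ'] / Σ W_i sinα_i, with Δl_i = b_i / cosα_i.
Slice 1: Δl = 2.4/cos(-7.7°) = 2.422 m; N'_1 = 49·cos(-7.7°) − 2·2.422 = 43.7; c'Δl = 22.77; W sinα = -6.6
Slice 2: Δl = 3.0/cos3.8° = 3.007 m; N'_2 = 177·cos3.8° − 21·3.007 = 113.5; c'Δl = 28.26; W sinα = 11.7
Slice 3: Δl = 3.1/cos17.1° = 3.243 m; N'_3 = 221·cos17.1° − 15·3.243 = 162.6; c'Δl = 30.49; W sinα = 65.0
Slice 4: Δl = 2.5/cos30.1° = 2.890 m; N'_4 = 120·cos30.1° − 12·2.890 = 69.1; c'Δl = 27.16; W sinα = 60.2
Slice 5: Δl = 1.9/cos41.8° = 2.549 m; N'_5 = 34·cos41.8° − 9·2.549 = 2.4; c'Δl = 23.96; W sinα = 22.7
Σc'Δl = 132.6 kN/m; ΣN' = 391.3 kN/m; ΣW sinα = 153.0 kN/m
Resisting = 132.6 + 391.3·tan28.2° = 132.6 + 209.8 = 342.5 kN/m
FS = 342.5 / 153.0 = 2.238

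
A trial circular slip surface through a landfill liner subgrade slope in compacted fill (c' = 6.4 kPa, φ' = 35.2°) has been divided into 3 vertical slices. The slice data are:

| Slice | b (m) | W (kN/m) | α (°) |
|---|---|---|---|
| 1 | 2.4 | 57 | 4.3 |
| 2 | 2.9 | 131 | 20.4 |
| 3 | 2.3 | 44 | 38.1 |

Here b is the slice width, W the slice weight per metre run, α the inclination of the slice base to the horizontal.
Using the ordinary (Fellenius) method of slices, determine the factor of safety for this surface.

Ordinary method of slices: FS = Σ[c'·Δl_i + (W_i cosα_i)·tanφ'] / Σ W_i sinα_i, with Δl_i = b_i / cosα_i.
Slice 1: Δl = 2.4/cos4.3° = 2.407 m; N'_1 = 57·cos4.3° = 56.8; c'Δl = 15.40; W sinα = 4.3
Slice 2: Δl = 2.9/cos20.4° = 3.094 m; N'_2 = 131·cos20.4° = 122.8; c'Δl = 19.80; W sinα = 45.7
Slice 3: Δl = 2.3/cos38.1° = 2.923 m; N'_3 = 44·cos38.1° = 34.6; c'Δl = 18.71; W sinα = 27.1
Σc'Δl = 53.9 kN/m; ΣN' = 214.2 kN/m; ΣW sinα = 77.1 kN/m
Resisting = 53.9 + 214.2·tan35.2° = 53.9 + 151.1 = 205.0 kN/m
FS = 205.0 / 77.1 = 2.660

FS = 2.66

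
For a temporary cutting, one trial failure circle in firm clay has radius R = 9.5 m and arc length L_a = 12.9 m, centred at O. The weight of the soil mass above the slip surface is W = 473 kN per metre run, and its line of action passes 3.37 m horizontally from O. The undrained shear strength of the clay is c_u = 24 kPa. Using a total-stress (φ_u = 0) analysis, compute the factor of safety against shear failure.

Taking moments about the centre O, the resisting moment is provided by the undrained shear strength acting along the arc:
M_R = c_u·L_a·R = 24·12.90·9.5 = 2941.2 kN·m/m
M_D = W·d = 473·3.37 = 1594.0 kN·m/m
FS = M_R / M_D = 2941.2 / 1594.0 = 1.845

FS = 1.85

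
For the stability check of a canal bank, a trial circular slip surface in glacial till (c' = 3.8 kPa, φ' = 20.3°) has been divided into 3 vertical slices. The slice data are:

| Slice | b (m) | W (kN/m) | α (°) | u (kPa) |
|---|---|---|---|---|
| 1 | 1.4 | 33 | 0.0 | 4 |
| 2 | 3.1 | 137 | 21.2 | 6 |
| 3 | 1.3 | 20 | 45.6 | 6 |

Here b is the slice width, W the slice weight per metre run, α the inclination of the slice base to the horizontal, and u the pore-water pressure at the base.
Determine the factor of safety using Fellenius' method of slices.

FS = 1.19

Ordinary method of slices: FS = Σ[c'·Δl_i + (W_i cosα_i − u_i·Δl_i)·tanφ'] / Σ W_i sinα_i, with Δl_i = b_i / cosα_i.
Slice 1: Δl = 1.4/cos0.0° = 1.400 m; N'_1 = 33·cos0.0° − 4·1.400 = 27.4; c'Δl = 5.32; W sinα = 0.0
Slice 2: Δl = 3.1/cos21.2° = 3.325 m; N'_2 = 137·cos21.2° − 6·3.325 = 107.8; c'Δl = 12.64; W sinα = 49.5
Slice 3: Δl = 1.3/cos45.6° = 1.858 m; N'_3 = 20·cos45.6° − 6·1.858 = 2.8; c'Δl = 7.06; W sinα = 14.3
Σc'Δl = 25.0 kN/m; ΣN' = 138.0 kN/m; ΣW sinα = 63.8 kN/m
Resisting = 25.0 + 138.0·tan20.3° = 25.0 + 51.1 = 76.1 kN/m
FS = 76.1 / 63.8 = 1.192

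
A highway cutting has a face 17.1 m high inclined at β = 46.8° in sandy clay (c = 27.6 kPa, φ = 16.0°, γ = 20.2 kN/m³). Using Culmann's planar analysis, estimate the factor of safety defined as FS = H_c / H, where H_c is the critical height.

FS = 1.59

H_c = (4c/γ) · sinβ cosφ / [1 − cos(β − φ)]
    = (4·27.6/20.2) · sin46.8°·cos16.0° / [1 − cos30.8°]
    = 5.465 · 0.7007 / 0.1410 = 27.15 m
FS = H_c / H = 27.15 / 17.1 = 1.588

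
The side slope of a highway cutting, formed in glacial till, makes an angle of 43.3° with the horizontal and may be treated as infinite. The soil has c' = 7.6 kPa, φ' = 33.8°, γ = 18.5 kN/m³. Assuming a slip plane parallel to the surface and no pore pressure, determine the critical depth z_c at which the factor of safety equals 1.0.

z_c = 2.84 m

Setting FS = 1.00 in FS = [c' + γz cos²β tanφ'] / [γz sinβ cosβ] and solving for z:
z = c' / [γ cosβ (FS·sinβ − cosβ·tanφ')]
  = 7.6 / [18.5·cos43.3°·(1.00·sin43.3° − cos43.3°·tan33.8°)]
  = 7.6 / [18.5·0.7278·(1.00·0.6858 − 0.7278·0.6694)]
  = 7.6 / 2.6741 = 2.842 m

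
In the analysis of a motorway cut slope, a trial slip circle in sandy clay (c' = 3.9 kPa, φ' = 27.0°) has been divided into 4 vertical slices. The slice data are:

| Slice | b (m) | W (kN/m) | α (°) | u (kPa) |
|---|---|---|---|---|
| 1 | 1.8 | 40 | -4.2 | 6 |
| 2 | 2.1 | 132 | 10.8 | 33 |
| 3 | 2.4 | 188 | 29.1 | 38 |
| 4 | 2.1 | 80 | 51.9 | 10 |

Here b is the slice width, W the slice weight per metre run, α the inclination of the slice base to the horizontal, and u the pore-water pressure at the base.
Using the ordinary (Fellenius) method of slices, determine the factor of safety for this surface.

FS = 0.70

Ordinary method of slices: FS = Σ[c'·Δl_i + (W_i cosα_i − u_i·Δl_i)·tanφ'] / Σ W_i sinα_i, with Δl_i = b_i / cosα_i.
Slice 1: Δl = 1.8/cos(-4.2°) = 1.805 m; N'_1 = 40·cos(-4.2°) − 6·1.805 = 29.1; c'Δl = 7.04; W sinα = -2.9
Slice 2: Δl = 2.1/cos10.8° = 2.138 m; N'_2 = 132·cos10.8° − 33·2.138 = 59.1; c'Δl = 8.34; W sinα = 24.7
Slice 3: Δl = 2.4/cos29.1° = 2.747 m; N'_3 = 188·cos29.1° − 38·2.747 = 59.9; c'Δl = 10.71; W sinα = 91.4
Slice 4: Δl = 2.1/cos51.9° = 3.403 m; N'_4 = 80·cos51.9° − 10·3.403 = 15.3; c'Δl = 13.27; W sinα = 63.0
Σc'Δl = 39.4 kN/m; ΣN' = 163.4 kN/m; ΣW sinα = 176.2 kN/m
Resisting = 39.4 + 163.4·tan27.0° = 39.4 + 83.3 = 122.6 kN/m
FS = 122.6 / 176.2 = 0.696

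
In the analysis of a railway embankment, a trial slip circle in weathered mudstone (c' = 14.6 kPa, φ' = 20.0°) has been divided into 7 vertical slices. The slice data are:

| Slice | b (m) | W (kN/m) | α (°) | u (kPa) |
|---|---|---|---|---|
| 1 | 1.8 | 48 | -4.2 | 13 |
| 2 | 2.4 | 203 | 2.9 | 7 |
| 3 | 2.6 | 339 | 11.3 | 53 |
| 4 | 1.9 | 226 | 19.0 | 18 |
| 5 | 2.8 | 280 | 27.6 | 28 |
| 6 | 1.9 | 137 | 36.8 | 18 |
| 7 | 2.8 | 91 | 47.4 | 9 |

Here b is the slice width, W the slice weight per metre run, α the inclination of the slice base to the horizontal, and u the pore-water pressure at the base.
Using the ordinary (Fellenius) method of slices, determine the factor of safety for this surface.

FS = 1.35

Ordinary method of slices: FS = Σ[c'·Δl_i + (W_i cosα_i − u_i·Δl_i)·tanφ'] / Σ W_i sinα_i, with Δl_i = b_i / cosα_i.
Slice 1: Δl = 1.8/cos(-4.2°) = 1.805 m; N'_1 = 48·cos(-4.2°) − 13·1.805 = 24.4; c'Δl = 26.35; W sinα = -3.5
Slice 2: Δl = 2.4/cos2.9° = 2.403 m; N'_2 = 203·cos2.9° − 7·2.403 = 185.9; c'Δl = 35.08; W sinα = 10.3
Slice 3: Δl = 2.6/cos11.3° = 2.651 m; N'_3 = 339·cos11.3° − 53·2.651 = 191.9; c'Δl = 38.71; W sinα = 66.4
Slice 4: Δl = 1.9/cos19.0° = 2.009 m; N'_4 = 226·cos19.0° − 18·2.009 = 177.5; c'Δl = 29.34; W sinα = 73.6
Slice 5: Δl = 2.8/cos27.6° = 3.160 m; N'_5 = 280·cos27.6° − 28·3.160 = 159.7; c'Δl = 46.13; W sinα = 129.7
Slice 6: Δl = 1.9/cos36.8° = 2.373 m; N'_6 = 137·cos36.8° − 18·2.373 = 67.0; c'Δl = 34.64; W sinα = 82.1
Slice 7: Δl = 2.8/cos47.4° = 4.137 m; N'_7 = 91·cos47.4° − 9·4.137 = 24.4; c'Δl = 60.40; W sinα = 67.0
Σc'Δl = 270.7 kN/m; ΣN' = 830.8 kN/m; ΣW sinα = 425.5 kN/m
Resisting = 270.7 + 830.8·tan20.0° = 270.7 + 302.4 = 573.0 kN/m
FS = 573.0 / 425.5 = 1.347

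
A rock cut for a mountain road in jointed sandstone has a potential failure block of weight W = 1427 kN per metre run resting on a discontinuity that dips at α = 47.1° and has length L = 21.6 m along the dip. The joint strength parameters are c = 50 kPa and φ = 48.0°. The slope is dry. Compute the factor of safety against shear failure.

Resolving the block weight along and normal to the plane and applying the Mohr–Coulomb strength on the joint:
N' = W cosα = 1427·cos47.1° = 971.4 kN/m
Driving force T = W sinα = 1427·sin47.1° = 1045.3 kN/m
Resisting force R = c·L + N'·tanφ = 50·21.6 + 971.4·tan48.0° = 1080.0 + 1078.8 = 2158.8 kN/m
FS = R / T = 2158.8 / 1045.3 = 2.065

FS = 2.07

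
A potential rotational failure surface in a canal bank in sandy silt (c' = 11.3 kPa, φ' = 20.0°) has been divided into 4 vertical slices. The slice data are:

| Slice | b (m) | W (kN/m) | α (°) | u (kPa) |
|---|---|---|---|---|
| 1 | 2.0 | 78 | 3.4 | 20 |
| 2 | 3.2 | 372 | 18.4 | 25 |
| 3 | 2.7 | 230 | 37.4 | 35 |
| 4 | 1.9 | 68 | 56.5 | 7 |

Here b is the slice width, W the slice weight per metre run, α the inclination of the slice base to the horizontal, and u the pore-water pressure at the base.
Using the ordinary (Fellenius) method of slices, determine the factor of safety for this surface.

Ordinary method of slices: FS = Σ[c'·Δl_i + (W_i cosα_i − u_i·Δl_i)·tanφ'] / Σ W_i sinα_i, with Δl_i = b_i / cosα_i.
Slice 1: Δl = 2.0/cos3.4° = 2.004 m; N'_1 = 78·cos3.4° − 20·2.004 = 37.8; c'Δl = 22.64; W sinα = 4.6
Slice 2: Δl = 3.2/cos18.4° = 3.372 m; N'_2 = 372·cos18.4° − 25·3.372 = 268.7; c'Δl = 38.11; W sinα = 117.4
Slice 3: Δl = 2.7/cos37.4° = 3.399 m; N'_3 = 230·cos37.4° − 35·3.399 = 63.8; c'Δl = 38.41; W sinα = 139.7
Slice 4: Δl = 1.9/cos56.5° = 3.442 m; N'_4 = 68·cos56.5° − 7·3.442 = 13.4; c'Δl = 38.90; W sinα = 56.7
Σc'Δl = 138.1 kN/m; ΣN' = 383.7 kN/m; ΣW sinα = 318.4 kN/m
Resisting = 138.1 + 383.7·tan20.0° = 138.1 + 139.6 = 277.7 kN/m
FS = 277.7 / 318.4 = 0.872

FS = 0.87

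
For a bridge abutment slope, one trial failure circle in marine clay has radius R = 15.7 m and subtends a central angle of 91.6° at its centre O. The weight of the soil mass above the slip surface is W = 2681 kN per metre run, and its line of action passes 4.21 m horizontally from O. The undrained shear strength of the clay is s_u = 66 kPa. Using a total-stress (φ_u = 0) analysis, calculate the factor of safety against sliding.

Taking moments about the centre O, the resisting moment is provided by the undrained shear strength acting along the arc:
Arc length L_a = R·θ = 15.7·(91.6°·π/180) = 15.7·1.5987 = 25.10 m
M_R = s_u·L_a·R = 66·25.10·15.7 = 26008.5 kN·m/m
M_D = W·d = 2681·4.21 = 11287.0 kN·m/m
FS = M_R / M_D = 26008.5 / 11287.0 = 2.304

FS = 2.30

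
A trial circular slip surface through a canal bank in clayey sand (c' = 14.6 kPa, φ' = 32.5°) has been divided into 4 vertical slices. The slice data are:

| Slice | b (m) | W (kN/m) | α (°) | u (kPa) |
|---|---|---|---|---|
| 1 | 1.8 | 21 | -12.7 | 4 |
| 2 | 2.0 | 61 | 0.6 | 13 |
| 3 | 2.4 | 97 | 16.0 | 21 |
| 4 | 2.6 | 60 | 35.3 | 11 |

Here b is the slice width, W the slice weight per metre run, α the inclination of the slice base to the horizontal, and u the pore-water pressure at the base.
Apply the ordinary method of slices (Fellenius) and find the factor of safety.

Ordinary method of slices: FS = Σ[c'·Δl_i + (W_i cosα_i − u_i·Δl_i)·tanφ'] / Σ W_i sinα_i, with Δl_i = b_i / cosα_i.
Slice 1: Δl = 1.8/cos(-12.7°) = 1.845 m; N'_1 = 21·cos(-12.7°) − 4·1.845 = 13.1; c'Δl = 26.94; W sinα = -4.6
Slice 2: Δl = 2.0/cos0.6° = 2.000 m; N'_2 = 61·cos0.6° − 13·2.000 = 35.0; c'Δl = 29.20; W sinα = 0.6
Slice 3: Δl = 2.4/cos16.0° = 2.497 m; N'_3 = 97·cos16.0° − 21·2.497 = 40.8; c'Δl = 36.45; W sinα = 26.7
Slice 4: Δl = 2.6/cos35.3° = 3.186 m; N'_4 = 60·cos35.3° − 11·3.186 = 13.9; c'Δl = 46.51; W sinα = 34.7
Σc'Δl = 139.1 kN/m; ΣN' = 102.8 kN/m; ΣW sinα = 57.4 kN/m
Resisting = 139.1 + 102.8·tan32.5° = 139.1 + 65.5 = 204.6 kN/m
FS = 204.6 / 57.4 = 3.563

FS = 3.56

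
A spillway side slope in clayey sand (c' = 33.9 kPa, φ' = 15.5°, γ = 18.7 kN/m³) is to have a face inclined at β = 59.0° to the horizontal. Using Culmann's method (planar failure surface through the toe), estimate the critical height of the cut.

Culmann's analysis gives the critical failure plane at α_cr = (β + φ')/2 = (59.0 + 15.5)/2 = 37.2°, and the critical height
H_c = (4c'/γ) · sinβ cosφ' / [1 − cos(β − φ')]
    = (4·33.9/18.7) · sin59.0°·cos15.5° / [1 − cos(43.5°)]
    = 7.251 · 0.8572·0.9636 / [1 − 0.7254]
    = 7.251 · 0.8260 / 0.2746
    = 21.81 m

H_c = 21.81 m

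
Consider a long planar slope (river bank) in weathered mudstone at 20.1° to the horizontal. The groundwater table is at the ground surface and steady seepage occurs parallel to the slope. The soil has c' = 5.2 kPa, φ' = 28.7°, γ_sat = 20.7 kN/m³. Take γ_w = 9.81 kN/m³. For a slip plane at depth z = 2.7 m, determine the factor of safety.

With seepage parallel to the slope and the water table at the surface, the effective normal stress on the slip plane uses the buoyant unit weight γ' = γ_sat − γ_w while the driving shear stress uses γ_sat:
FS = [c' + γ' z cos²β tanφ'] / [γ_sat z sinβ cosβ]
γ' = 20.7 − 9.81 = 10.89 kN/m³
Numerator = 5.2 + 10.89·2.7·cos²20.1°·tan28.7° = 5.2 + 10.89·2.7·0.8819·0.5475 = 19.397 kPa
Denominator = 20.7·2.7·sin20.1°·cos20.1° = 20.7·2.7·0.3437·0.9391 = 18.037 kPa
FS = 19.397 / 18.037 = 1.075

FS = 1.08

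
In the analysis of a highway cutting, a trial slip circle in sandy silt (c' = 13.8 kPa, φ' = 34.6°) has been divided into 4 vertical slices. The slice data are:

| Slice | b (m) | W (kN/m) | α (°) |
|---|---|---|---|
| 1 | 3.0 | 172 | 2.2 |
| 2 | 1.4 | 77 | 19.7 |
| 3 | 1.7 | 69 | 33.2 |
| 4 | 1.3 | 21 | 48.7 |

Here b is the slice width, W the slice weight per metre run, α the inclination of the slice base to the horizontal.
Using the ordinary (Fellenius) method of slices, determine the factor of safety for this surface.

FS = 3.89

Ordinary method of slices: FS = Σ[c'·Δl_i + (W_i cosα_i)·tanφ'] / Σ W_i sinα_i, with Δl_i = b_i / cosα_i.
Slice 1: Δl = 3.0/cos2.2° = 3.002 m; N'_1 = 172·cos2.2° = 171.9; c'Δl = 41.43; W sinα = 6.6
Slice 2: Δl = 1.4/cos19.7° = 1.487 m; N'_2 = 77·cos19.7° = 72.5; c'Δl = 20.52; W sinα = 26.0
Slice 3: Δl = 1.7/cos33.2° = 2.032 m; N'_3 = 69·cos33.2° = 57.7; c'Δl = 28.04; W sinα = 37.8
Slice 4: Δl = 1.3/cos48.7° = 1.970 m; N'_4 = 21·cos48.7° = 13.9; c'Δl = 27.18; W sinα = 15.8
Σc'Δl = 117.2 kN/m; ΣN' = 316.0 kN/m; ΣW sinα = 86.1 kN/m
Resisting = 117.2 + 316.0·tan34.6° = 117.2 + 218.0 = 335.1 kN/m
FS = 335.1 / 86.1 = 3.892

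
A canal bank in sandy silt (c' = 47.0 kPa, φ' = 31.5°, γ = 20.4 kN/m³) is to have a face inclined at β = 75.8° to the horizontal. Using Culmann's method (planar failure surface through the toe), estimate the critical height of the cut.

H_c = 26.79 m

Culmann's analysis gives the critical failure plane at α_cr = (β + φ')/2 = (75.8 + 31.5)/2 = 53.6°, and the critical height
H_c = (4c'/γ) · sinβ cosφ' / [1 − cos(β − φ')]
    = (4·47.0/20.4) · sin75.8°·cos31.5° / [1 − cos(44.3°)]
    = 9.216 · 0.9694·0.8526 / [1 − 0.7157]
    = 9.216 · 0.8266 / 0.2843
    = 26.79 m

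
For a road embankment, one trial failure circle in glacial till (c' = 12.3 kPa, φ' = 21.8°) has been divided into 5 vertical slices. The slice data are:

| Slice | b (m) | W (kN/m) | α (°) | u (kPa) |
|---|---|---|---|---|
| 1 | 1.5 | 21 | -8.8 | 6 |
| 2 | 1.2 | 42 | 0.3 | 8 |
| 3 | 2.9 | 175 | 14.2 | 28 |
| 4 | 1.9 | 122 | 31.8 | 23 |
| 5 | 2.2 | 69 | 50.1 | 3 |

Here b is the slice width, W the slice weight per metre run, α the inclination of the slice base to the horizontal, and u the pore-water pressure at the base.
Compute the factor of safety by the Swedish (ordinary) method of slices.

FS = 1.44

Ordinary method of slices: FS = Σ[c'·Δl_i + (W_i cosα_i − u_i·Δl_i)·tanφ'] / Σ W_i sinα_i, with Δl_i = b_i / cosα_i.
Slice 1: Δl = 1.5/cos(-8.8°) = 1.518 m; N'_1 = 21·cos(-8.8°) − 6·1.518 = 11.6; c'Δl = 18.67; W sinα = -3.2
Slice 2: Δl = 1.2/cos0.3° = 1.200 m; N'_2 = 42·cos0.3° − 8·1.200 = 32.4; c'Δl = 14.76; W sinα = 0.2
Slice 3: Δl = 2.9/cos14.2° = 2.991 m; N'_3 = 175·cos14.2° − 28·2.991 = 85.9; c'Δl = 36.79; W sinα = 42.9
Slice 4: Δl = 1.9/cos31.8° = 2.236 m; N'_4 = 122·cos31.8° − 23·2.236 = 52.3; c'Δl = 27.50; W sinα = 64.3
Slice 5: Δl = 2.2/cos50.1° = 3.430 m; N'_5 = 69·cos50.1° − 3·3.430 = 34.0; c'Δl = 42.19; W sinα = 52.9
Σc'Δl = 139.9 kN/m; ΣN' = 216.2 kN/m; ΣW sinα = 157.2 kN/m
Resisting = 139.9 + 216.2·tan21.8° = 139.9 + 86.5 = 226.4 kN/m
FS = 226.4 / 157.2 = 1.440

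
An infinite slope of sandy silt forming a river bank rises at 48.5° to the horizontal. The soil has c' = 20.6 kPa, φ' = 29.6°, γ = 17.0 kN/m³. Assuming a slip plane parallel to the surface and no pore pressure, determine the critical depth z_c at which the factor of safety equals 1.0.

Setting FS = 1.00 in FS = [c' + γz cos²β tanφ'] / [γz sinβ cosβ] and solving for z:
z = c' / [γ cosβ (FS·sinβ − cosβ·tanφ')]
  = 20.6 / [17.0·cos48.5°·(1.00·sin48.5° − cos48.5°·tan29.6°)]
  = 20.6 / [17.0·0.6626·(1.00·0.7490 − 0.6626·0.5681)]
  = 20.6 / 4.1964 = 4.909 m

z_c = 4.91 m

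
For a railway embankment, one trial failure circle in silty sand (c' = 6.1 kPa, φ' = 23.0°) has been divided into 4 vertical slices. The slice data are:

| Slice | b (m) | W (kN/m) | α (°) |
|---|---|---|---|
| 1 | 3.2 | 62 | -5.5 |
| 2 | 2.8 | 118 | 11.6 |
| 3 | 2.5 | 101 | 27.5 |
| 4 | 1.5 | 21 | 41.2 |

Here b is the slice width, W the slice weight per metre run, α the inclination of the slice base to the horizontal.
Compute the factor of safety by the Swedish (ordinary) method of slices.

Ordinary method of slices: FS = Σ[c'·Δl_i + (W_i cosα_i)·tanφ'] / Σ W_i sinα_i, with Δl_i = b_i / cosα_i.
Slice 1: Δl = 3.2/cos(-5.5°) = 3.215 m; N'_1 = 62·cos(-5.5°) = 61.7; c'Δl = 19.61; W sinα = -5.9
Slice 2: Δl = 2.8/cos11.6° = 2.858 m; N'_2 = 118·cos11.6° = 115.6; c'Δl = 17.44; W sinα = 23.7
Slice 3: Δl = 2.5/cos27.5° = 2.818 m; N'_3 = 101·cos27.5° = 89.6; c'Δl = 17.19; W sinα = 46.6
Slice 4: Δl = 1.5/cos41.2° = 1.994 m; N'_4 = 21·cos41.2° = 15.8; c'Δl = 12.16; W sinα = 13.8
Σc'Δl = 66.4 kN/m; ΣN' = 282.7 kN/m; ΣW sinα = 78.3 kN/m
Resisting = 66.4 + 282.7·tan23.0° = 66.4 + 120.0 = 186.4 kN/m
FS = 186.4 / 78.3 = 2.382

FS = 2.38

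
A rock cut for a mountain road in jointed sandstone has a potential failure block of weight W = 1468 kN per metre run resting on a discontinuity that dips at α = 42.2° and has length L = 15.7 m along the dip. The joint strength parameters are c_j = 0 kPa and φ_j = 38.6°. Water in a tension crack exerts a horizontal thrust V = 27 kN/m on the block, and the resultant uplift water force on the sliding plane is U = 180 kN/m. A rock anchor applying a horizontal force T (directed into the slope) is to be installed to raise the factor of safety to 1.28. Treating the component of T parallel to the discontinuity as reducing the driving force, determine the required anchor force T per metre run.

Resolving forces along and normal to the sliding plane, with the horizontal anchor force T adding T·sinα to the effective normal force and T·cosα acting up the plane against the driving force:
FS = [c_jL + (W cosα − U − V sinα + T sinα) tanφ_j] / [W sinα + V cosα − T cosα]
Without the anchor: N' = 889.4 kN/m, driving T_d = 1006.1 kN/m, resisting R = 0·15.7 + 889.4·tan38.6° = 710.0 kN/m, FS = 0.71.
Setting FS = 1.28 and solving for T:
1.28·(1006.1 − T cos42.2°) = 710.0 + T sin42.2°·tan38.6°
T·(sin42.2°·tan38.6° + 1.28·cos42.2°) = 1.28·1006.1 − 710.0
T·(0.6717·0.7983 + 1.28·0.7408) = 1287.8 − 710.0 = 577.8
T·1.4845 = 577.8
T = 389.2 kN/m

T = 389 kN/m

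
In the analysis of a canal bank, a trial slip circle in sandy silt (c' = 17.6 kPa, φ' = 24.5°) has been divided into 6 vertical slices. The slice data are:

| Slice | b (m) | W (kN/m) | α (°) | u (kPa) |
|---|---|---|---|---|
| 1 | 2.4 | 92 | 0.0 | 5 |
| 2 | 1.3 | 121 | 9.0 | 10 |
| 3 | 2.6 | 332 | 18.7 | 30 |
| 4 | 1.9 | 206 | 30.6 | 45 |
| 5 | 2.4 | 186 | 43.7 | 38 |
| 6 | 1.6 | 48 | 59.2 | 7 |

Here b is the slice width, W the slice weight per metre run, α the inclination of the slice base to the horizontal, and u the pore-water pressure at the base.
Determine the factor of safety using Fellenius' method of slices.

Ordinary method of slices: FS = Σ[c'·Δl_i + (W_i cosα_i − u_i·Δl_i)·tanφ'] / Σ W_i sinα_i, with Δl_i = b_i / cosα_i.
Slice 1: Δl = 2.4/cos0.0° = 2.400 m; N'_1 = 92·cos0.0° − 5·2.400 = 80.0; c'Δl = 42.24; W sinα = 0.0
Slice 2: Δl = 1.3/cos9.0° = 1.316 m; N'_2 = 121·cos9.0° − 10·1.316 = 106.3; c'Δl = 23.17; W sinα = 18.9
Slice 3: Δl = 2.6/cos18.7° = 2.745 m; N'_3 = 332·cos18.7° − 30·2.745 = 232.1; c'Δl = 48.31; W sinα = 106.4
Slice 4: Δl = 1.9/cos30.6° = 2.207 m; N'_4 = 206·cos30.6° − 45·2.207 = 78.0; c'Δl = 38.85; W sinα = 104.9
Slice 5: Δl = 2.4/cos43.7° = 3.320 m; N'_5 = 186·cos43.7° − 38·3.320 = 8.3; c'Δl = 58.43; W sinα = 128.5
Slice 6: Δl = 1.6/cos59.2° = 3.125 m; N'_6 = 48·cos59.2° − 7·3.125 = 2.7; c'Δl = 55.00; W sinα = 41.2
Σc'Δl = 266.0 kN/m; ΣN' = 507.5 kN/m; ΣW sinα = 400.0 kN/m
Resisting = 266.0 + 507.5·tan24.5° = 266.0 + 231.3 = 497.3 kN/m
FS = 497.3 / 400.0 = 1.243

FS = 1.24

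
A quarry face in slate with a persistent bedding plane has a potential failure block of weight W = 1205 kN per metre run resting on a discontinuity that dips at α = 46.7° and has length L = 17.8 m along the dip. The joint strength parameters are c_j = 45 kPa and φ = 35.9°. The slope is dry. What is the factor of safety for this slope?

FS = 1.60

Resolving the block weight along and normal to the plane and applying the Mohr–Coulomb strength on the joint:
N' = W cosα = 1205·cos46.7° = 826.4 kN/m
Driving force T = W sinα = 1205·sin46.7° = 877.0 kN/m
Resisting force R = c_j·L + N'·tanφ = 45·17.8 + 826.4·tan35.9° = 801.0 + 598.2 = 1399.2 kN/m
FS = R / T = 1399.2 / 877.0 = 1.596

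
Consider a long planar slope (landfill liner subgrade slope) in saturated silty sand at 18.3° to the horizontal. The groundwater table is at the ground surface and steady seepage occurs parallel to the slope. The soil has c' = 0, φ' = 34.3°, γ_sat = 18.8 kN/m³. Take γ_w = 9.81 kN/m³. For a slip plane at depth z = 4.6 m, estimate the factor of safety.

FS = 0.99

With seepage parallel to the slope and the water table at the surface, the effective normal stress on the slip plane uses the buoyant unit weight γ' = γ_sat − γ_w while the driving shear stress uses γ_sat:
FS = [c' + γ' z cos²β tanφ'] / [γ_sat z sinβ cosβ]
(For c' = 0 this reduces to FS = (γ'/γ_sat)·tanφ'/tanβ.)
γ' = 18.8 − 9.81 = 8.99 kN/m³
Numerator = 0.0 + 8.99·4.6·cos²18.3°·tan34.3° = 0.0 + 8.99·4.6·0.9014·0.6822 = 25.429 kPa
Denominator = 18.8·4.6·sin18.3°·cos18.3° = 18.8·4.6·0.3140·0.9494 = 25.781 kPa
FS = 25.429 / 25.781 = 0.986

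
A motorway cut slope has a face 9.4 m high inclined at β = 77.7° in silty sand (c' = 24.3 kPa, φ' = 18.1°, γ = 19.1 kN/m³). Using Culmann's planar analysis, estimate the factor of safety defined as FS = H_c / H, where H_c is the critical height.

FS = 1.02

H_c = (4c'/γ) · sinβ cosφ' / [1 − cos(β − φ')]
    = (4·24.3/19.1) · sin77.7°·cos18.1° / [1 − cos59.6°]
    = 5.089 · 0.9287 / 0.4940 = 9.57 m
FS = H_c / H = 9.57 / 9.4 = 1.018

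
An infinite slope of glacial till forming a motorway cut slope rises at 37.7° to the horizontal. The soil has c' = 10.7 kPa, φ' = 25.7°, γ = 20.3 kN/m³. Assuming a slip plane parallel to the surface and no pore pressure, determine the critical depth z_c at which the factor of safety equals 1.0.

z_c = 2.89 m

Setting FS = 1.00 in FS = [c' + γz cos²β tanφ'] / [γz sinβ cosβ] and solving for z:
z = c' / [γ cosβ (FS·sinβ − cosβ·tanφ')]
  = 10.7 / [20.3·cos37.7°·(1.00·sin37.7° − cos37.7°·tan25.7°)]
  = 10.7 / [20.3·0.7912·(1.00·0.6115 − 0.7912·0.4813)]
  = 10.7 / 3.7061 = 2.887 m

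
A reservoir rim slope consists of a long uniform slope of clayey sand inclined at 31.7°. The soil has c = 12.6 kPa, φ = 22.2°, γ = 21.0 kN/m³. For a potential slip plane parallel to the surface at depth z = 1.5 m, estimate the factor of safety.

For an infinite slope with a slip plane parallel to the surface (no pore pressure): FS = [c + γz cos²β tanφ] / [γz sinβ cosβ].
γz = 21.0·1.5 = 31.50 kN/m²
Numerator = 12.6 + 31.50·cos²31.7°·tan22.2° = 12.6 + 31.50·0.7239·0.4081 = 21.905 kPa
Denominator = 31.50·sin31.7°·cos31.7° = 31.50·0.5255·0.8508 = 14.083 kPa
FS = 21.905 / 14.083 = 1.555

FS = 1.56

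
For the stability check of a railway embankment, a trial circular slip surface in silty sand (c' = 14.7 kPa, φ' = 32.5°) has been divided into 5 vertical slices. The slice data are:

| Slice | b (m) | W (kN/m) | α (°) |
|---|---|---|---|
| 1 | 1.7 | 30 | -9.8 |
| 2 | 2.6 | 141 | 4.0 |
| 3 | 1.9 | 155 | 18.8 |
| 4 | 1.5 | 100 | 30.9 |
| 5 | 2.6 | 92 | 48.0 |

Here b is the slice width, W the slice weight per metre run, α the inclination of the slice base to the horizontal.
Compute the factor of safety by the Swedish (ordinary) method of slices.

FS = 2.71

Ordinary method of slices: FS = Σ[c'·Δl_i + (W_i cosα_i)·tanφ'] / Σ W_i sinα_i, with Δl_i = b_i / cosα_i.
Slice 1: Δl = 1.7/cos(-9.8°) = 1.725 m; N'_1 = 30·cos(-9.8°) = 29.6; c'Δl = 25.36; W sinα = -5.1
Slice 2: Δl = 2.6/cos4.0° = 2.606 m; N'_2 = 141·cos4.0° = 140.7; c'Δl = 38.31; W sinα = 9.8
Slice 3: Δl = 1.9/cos18.8° = 2.007 m; N'_3 = 155·cos18.8° = 146.7; c'Δl = 29.50; W sinα = 50.0
Slice 4: Δl = 1.5/cos30.9° = 1.748 m; N'_4 = 100·cos30.9° = 85.8; c'Δl = 25.70; W sinα = 51.4
Slice 5: Δl = 2.6/cos48.0° = 3.886 m; N'_5 = 92·cos48.0° = 61.6; c'Δl = 57.12; W sinα = 68.4
Σc'Δl = 176.0 kN/m; ΣN' = 464.3 kN/m; ΣW sinα = 174.4 kN/m
Resisting = 176.0 + 464.3·tan32.5° = 176.0 + 295.8 = 471.8 kN/m
FS = 471.8 / 174.4 = 2.705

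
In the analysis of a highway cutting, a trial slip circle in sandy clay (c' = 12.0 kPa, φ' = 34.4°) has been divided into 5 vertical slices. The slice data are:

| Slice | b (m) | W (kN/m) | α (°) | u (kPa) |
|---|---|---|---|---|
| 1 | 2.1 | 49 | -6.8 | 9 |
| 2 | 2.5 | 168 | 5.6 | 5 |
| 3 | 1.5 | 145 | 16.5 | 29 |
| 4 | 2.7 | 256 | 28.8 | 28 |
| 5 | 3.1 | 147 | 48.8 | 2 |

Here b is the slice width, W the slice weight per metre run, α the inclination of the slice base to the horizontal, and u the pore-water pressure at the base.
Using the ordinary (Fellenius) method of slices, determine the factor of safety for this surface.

Ordinary method of slices: FS = Σ[c'·Δl_i + (W_i cosα_i − u_i·Δl_i)·tanφ'] / Σ W_i sinα_i, with Δl_i = b_i / cosα_i.
Slice 1: Δl = 2.1/cos(-6.8°) = 2.115 m; N'_1 = 49·cos(-6.8°) − 9·2.115 = 29.6; c'Δl = 25.38; W sinα = -5.8
Slice 2: Δl = 2.5/cos5.6° = 2.512 m; N'_2 = 168·cos5.6° − 5·2.512 = 154.6; c'Δl = 30.14; W sinα = 16.4
Slice 3: Δl = 1.5/cos16.5° = 1.564 m; N'_3 = 145·cos16.5° − 29·1.564 = 93.7; c'Δl = 18.77; W sinα = 41.2
Slice 4: Δl = 2.7/cos28.8° = 3.081 m; N'_4 = 256·cos28.8° − 28·3.081 = 138.1; c'Δl = 36.97; W sinα = 123.3
Slice 5: Δl = 3.1/cos48.8° = 4.706 m; N'_5 = 147·cos48.8° − 2·4.706 = 87.4; c'Δl = 56.48; W sinα = 110.6
Σc'Δl = 167.7 kN/m; ΣN' = 503.4 kN/m; ΣW sinα = 285.7 kN/m
Resisting = 167.7 + 503.4·tan34.4° = 167.7 + 344.7 = 512.4 kN/m
FS = 512.4 / 285.7 = 1.794

FS = 1.79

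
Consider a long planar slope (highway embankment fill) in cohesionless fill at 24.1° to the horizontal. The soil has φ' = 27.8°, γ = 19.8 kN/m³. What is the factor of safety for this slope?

FS = 1.18

For a dry cohesionless infinite slope the factor of safety is FS = tanφ' / tanβ.
FS = tan27.8° / tan24.1° = 0.5272 / 0.4473 = 1.179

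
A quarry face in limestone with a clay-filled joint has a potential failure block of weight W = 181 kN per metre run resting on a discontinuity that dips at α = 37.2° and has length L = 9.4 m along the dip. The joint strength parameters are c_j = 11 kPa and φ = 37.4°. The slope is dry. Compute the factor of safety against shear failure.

Resolving the block weight along and normal to the plane and applying the Mohr–Coulomb strength on the joint:
N' = W cosα = 181·cos37.2° = 144.2 kN/m
Driving force T = W sinα = 181·sin37.2° = 109.4 kN/m
Resisting force R = c_j·L + N'·tanφ = 11·9.4 + 144.2·tan37.4° = 103.4 + 110.2 = 213.6 kN/m
FS = R / T = 213.6 / 109.4 = 1.952

FS = 1.95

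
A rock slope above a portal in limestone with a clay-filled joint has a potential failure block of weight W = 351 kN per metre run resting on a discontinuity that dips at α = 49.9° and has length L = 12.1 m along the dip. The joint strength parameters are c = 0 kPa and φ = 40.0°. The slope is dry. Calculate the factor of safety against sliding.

FS = 0.71

Resolving the block weight along and normal to the plane and applying the Mohr–Coulomb strength on the joint:
N' = W cosα = 351·cos49.9° = 226.1 kN/m
Driving force T = W sinα = 351·sin49.9° = 268.5 kN/m
Resisting force R = c·L + N'·tanφ = 0·12.1 + 226.1·tan40.0° = 0.0 + 189.7 = 189.7 kN/m
FS = R / T = 189.7 / 268.5 = 0.707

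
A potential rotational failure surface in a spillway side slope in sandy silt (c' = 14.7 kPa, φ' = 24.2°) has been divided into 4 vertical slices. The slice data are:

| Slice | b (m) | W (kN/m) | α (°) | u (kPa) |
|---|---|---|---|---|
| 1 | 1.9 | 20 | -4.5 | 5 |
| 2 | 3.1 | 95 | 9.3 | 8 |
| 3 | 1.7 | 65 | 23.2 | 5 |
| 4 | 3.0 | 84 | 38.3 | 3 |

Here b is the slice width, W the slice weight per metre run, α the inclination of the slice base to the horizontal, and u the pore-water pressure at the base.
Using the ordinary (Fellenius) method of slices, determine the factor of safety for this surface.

FS = 2.63

Ordinary method of slices: FS = Σ[c'·Δl_i + (W_i cosα_i − u_i·Δl_i)·tanφ'] / Σ W_i sinα_i, with Δl_i = b_i / cosα_i.
Slice 1: Δl = 1.9/cos(-4.5°) = 1.906 m; N'_1 = 20·cos(-4.5°) − 5·1.906 = 10.4; c'Δl = 28.02; W sinα = -1.6
Slice 2: Δl = 3.1/cos9.3° = 3.141 m; N'_2 = 95·cos9.3° − 8·3.141 = 68.6; c'Δl = 46.18; W sinα = 15.4
Slice 3: Δl = 1.7/cos23.2° = 1.850 m; N'_3 = 65·cos23.2° − 5·1.850 = 50.5; c'Δl = 27.19; W sinα = 25.6
Slice 4: Δl = 3.0/cos38.3° = 3.823 m; N'_4 = 84·cos38.3° − 3·3.823 = 54.5; c'Δl = 56.19; W sinα = 52.1
Σc'Δl = 157.6 kN/m; ΣN' = 184.0 kN/m; ΣW sinα = 91.5 kN/m
Resisting = 157.6 + 184.0·tan24.2° = 157.6 + 82.7 = 240.3 kN/m
FS = 240.3 / 91.5 = 2.627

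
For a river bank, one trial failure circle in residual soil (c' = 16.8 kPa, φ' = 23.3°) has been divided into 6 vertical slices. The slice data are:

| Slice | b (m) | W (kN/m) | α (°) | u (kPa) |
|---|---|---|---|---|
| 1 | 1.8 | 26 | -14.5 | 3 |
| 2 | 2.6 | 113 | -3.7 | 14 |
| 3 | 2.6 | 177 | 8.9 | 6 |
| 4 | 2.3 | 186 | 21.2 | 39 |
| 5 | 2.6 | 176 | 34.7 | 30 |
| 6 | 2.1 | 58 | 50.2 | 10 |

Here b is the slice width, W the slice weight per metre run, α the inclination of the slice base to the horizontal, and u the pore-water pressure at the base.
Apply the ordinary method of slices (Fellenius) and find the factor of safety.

Ordinary method of slices: FS = Σ[c'·Δl_i + (W_i cosα_i − u_i·Δl_i)·tanφ'] / Σ W_i sinα_i, with Δl_i = b_i / cosα_i.
Slice 1: Δl = 1.8/cos(-14.5°) = 1.859 m; N'_1 = 26·cos(-14.5°) − 3·1.859 = 19.6; c'Δl = 31.23; W sinα = -6.5
Slice 2: Δl = 2.6/cos(-3.7°) = 2.605 m; N'_2 = 113·cos(-3.7°) − 14·2.605 = 76.3; c'Δl = 43.77; W sinα = -7.3
Slice 3: Δl = 2.6/cos8.9° = 2.632 m; N'_3 = 177·cos8.9° − 6·2.632 = 159.1; c'Δl = 44.21; W sinα = 27.4
Slice 4: Δl = 2.3/cos21.2° = 2.467 m; N'_4 = 186·cos21.2° − 39·2.467 = 77.2; c'Δl = 41.44; W sinα = 67.3
Slice 5: Δl = 2.6/cos34.7° = 3.162 m; N'_5 = 176·cos34.7° − 30·3.162 = 49.8; c'Δl = 53.13; W sinα = 100.2
Slice 6: Δl = 2.1/cos50.2° = 3.281 m; N'_6 = 58·cos50.2° − 10·3.281 = 4.3; c'Δl = 55.12; W sinα = 44.6
Σc'Δl = 268.9 kN/m; ΣN' = 386.3 kN/m; ΣW sinα = 225.6 kN/m
Resisting = 268.9 + 386.3·tan23.3° = 268.9 + 166.4 = 435.3 kN/m
FS = 435.3 / 225.6 = 1.929

FS = 1.93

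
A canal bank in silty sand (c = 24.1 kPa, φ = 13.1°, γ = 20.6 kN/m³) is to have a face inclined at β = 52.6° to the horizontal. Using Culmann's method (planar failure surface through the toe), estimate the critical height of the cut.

H_c = 15.85 m

Culmann's analysis gives the critical failure plane at α_cr = (β + φ)/2 = (52.6 + 13.1)/2 = 32.9°, and the critical height
H_c = (4c/γ) · sinβ cosφ / [1 − cos(β − φ)]
    = (4·24.1/20.6) · sin52.6°·cos13.1° / [1 − cos(39.5°)]
    = 4.680 · 0.7944·0.9740 / [1 − 0.7716]
    = 4.680 · 0.7737 / 0.2284
    = 15.85 m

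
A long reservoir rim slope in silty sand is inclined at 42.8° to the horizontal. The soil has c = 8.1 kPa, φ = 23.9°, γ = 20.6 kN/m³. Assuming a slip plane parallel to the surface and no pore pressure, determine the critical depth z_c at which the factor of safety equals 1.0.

z_c = 1.51 m

Setting FS = 1.00 in FS = [c + γz cos²β tanφ] / [γz sinβ cosβ] and solving for z:
z = c / [γ cosβ (FS·sinβ − cosβ·tanφ)]
  = 8.1 / [20.6·cos42.8°·(1.00·sin42.8° − cos42.8°·tan23.9°)]
  = 8.1 / [20.6·0.7337·(1.00·0.6794 − 0.7337·0.4431)]
  = 8.1 / 5.3551 = 1.513 m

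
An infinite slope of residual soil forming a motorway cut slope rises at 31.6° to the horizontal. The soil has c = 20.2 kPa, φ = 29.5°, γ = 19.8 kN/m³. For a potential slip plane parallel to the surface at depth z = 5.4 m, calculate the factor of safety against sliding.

FS = 1.34

For an infinite slope with a slip plane parallel to the surface (no pore pressure): FS = [c + γz cos²β tanφ] / [γz sinβ cosβ].
γz = 19.8·5.4 = 106.92 kN/m²
Numerator = 20.2 + 106.92·cos²31.6°·tan29.5° = 20.2 + 106.92·0.7254·0.5658 = 64.084 kPa
Denominator = 106.92·sin31.6°·cos31.6° = 106.92·0.5240·0.8517 = 47.718 kPa
FS = 64.084 / 47.718 = 1.343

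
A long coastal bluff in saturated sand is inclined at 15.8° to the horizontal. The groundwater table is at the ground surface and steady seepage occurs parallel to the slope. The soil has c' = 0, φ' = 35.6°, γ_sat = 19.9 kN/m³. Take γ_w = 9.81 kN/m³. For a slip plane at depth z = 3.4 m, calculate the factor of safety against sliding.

FS = 1.28

With seepage parallel to the slope and the water table at the surface, the effective normal stress on the slip plane uses the buoyant unit weight γ' = γ_sat − γ_w while the driving shear stress uses γ_sat:
FS = [c' + γ' z cos²β tanφ'] / [γ_sat z sinβ cosβ]
(For c' = 0 this reduces to FS = (γ'/γ_sat)·tanφ'/tanβ.)
γ' = 19.9 − 9.81 = 10.09 kN/m³
Numerator = 0.0 + 10.09·3.4·cos²15.8°·tan35.6° = 0.0 + 10.09·3.4·0.9259·0.7159 = 22.740 kPa
Denominator = 19.9·3.4·sin15.8°·cos15.8° = 19.9·3.4·0.2723·0.9622 = 17.726 kPa
FS = 22.740 / 17.726 = 1.283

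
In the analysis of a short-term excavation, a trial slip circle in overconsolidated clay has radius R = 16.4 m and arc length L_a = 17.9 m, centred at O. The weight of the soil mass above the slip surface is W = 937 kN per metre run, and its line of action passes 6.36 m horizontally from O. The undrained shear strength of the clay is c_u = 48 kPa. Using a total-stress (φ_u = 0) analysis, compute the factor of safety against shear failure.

FS = 2.36

Taking moments about the centre O, the resisting moment is provided by the undrained shear strength acting along the arc:
M_R = c_u·L_a·R = 48·17.90·16.4 = 14090.9 kN·m/m
M_D = W·d = 937·6.36 = 5959.3 kN·m/m
FS = M_R / M_D = 14090.9 / 5959.3 = 2.365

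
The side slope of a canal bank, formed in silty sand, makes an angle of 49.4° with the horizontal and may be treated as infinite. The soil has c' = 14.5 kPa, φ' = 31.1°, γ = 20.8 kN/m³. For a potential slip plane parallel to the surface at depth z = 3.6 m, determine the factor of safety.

For an infinite slope with a slip plane parallel to the surface (no pore pressure): FS = [c' + γz cos²β tanφ'] / [γz sinβ cosβ].
γz = 20.8·3.6 = 74.88 kN/m²
Numerator = 14.5 + 74.88·cos²49.4°·tan31.1° = 14.5 + 74.88·0.4235·0.6032 = 33.630 kPa
Denominator = 74.88·sin49.4°·cos49.4° = 74.88·0.7593·0.6508 = 36.999 kPa
FS = 33.630 / 36.999 = 0.909

FS = 0.91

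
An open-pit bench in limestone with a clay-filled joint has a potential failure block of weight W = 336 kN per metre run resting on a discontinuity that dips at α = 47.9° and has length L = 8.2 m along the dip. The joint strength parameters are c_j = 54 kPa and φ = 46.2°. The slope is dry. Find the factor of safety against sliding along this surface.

Resolving the block weight along and normal to the plane and applying the Mohr–Coulomb strength on the joint:
N' = W cosα = 336·cos47.9° = 225.3 kN/m
Driving force T = W sinα = 336·sin47.9° = 249.3 kN/m
Resisting force R = c_j·L + N'·tanφ = 54·8.2 + 225.3·tan46.2° = 442.8 + 234.9 = 677.7 kN/m
FS = R / T = 677.7 / 249.3 = 2.718

FS = 2.72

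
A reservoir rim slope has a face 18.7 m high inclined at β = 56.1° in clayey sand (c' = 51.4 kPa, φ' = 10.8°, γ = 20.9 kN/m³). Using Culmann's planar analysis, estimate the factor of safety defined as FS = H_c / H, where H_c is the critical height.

H_c = (4c'/γ) · sinβ cosφ' / [1 − cos(β − φ')]
    = (4·51.4/20.9) · sin56.1°·cos10.8° / [1 − cos45.3°]
    = 9.837 · 0.8153 / 0.2966 = 27.04 m
FS = H_c / H = 27.04 / 18.7 = 1.446

FS = 1.45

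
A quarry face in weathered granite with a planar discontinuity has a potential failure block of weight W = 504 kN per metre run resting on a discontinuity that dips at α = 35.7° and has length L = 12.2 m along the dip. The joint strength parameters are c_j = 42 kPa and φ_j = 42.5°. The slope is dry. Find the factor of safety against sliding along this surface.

Resolving the block weight along and normal to the plane and applying the Mohr–Coulomb strength on the joint:
N' = W cosα = 504·cos35.7° = 409.3 kN/m
Driving force T = W sinα = 504·sin35.7° = 294.1 kN/m
Resisting force R = c_j·L + N'·tanφ_j = 42·12.2 + 409.3·tan42.5° = 512.4 + 375.0 = 887.4 kN/m
FS = R / T = 887.4 / 294.1 = 3.017

FS = 3.02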